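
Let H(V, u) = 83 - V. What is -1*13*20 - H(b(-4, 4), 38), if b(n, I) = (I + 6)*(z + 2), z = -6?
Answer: -383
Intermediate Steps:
b(n, I) = -24 - 4*I (b(n, I) = (I + 6)*(-6 + 2) = (6 + I)*(-4) = -24 - 4*I)
-1*13*20 - H(b(-4, 4), 38) = -1*13*20 - (83 - (-24 - 4*4)) = -13*20 - (83 - (-24 - 16)) = -260 - (83 - 1*(-40)) = -260 - (83 + 40) = -260 - 1*123 = -260 - 123 = -383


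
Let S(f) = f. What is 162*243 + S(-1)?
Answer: 39365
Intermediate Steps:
162*243 + S(-1) = 162*243 - 1 = 39366 - 1 = 39365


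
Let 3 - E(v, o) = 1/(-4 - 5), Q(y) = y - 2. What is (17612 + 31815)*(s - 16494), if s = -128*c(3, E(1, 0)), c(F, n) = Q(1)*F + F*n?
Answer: -2565953278/3 ≈ -8.5532e+8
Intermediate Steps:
Q(y) = -2 + y
E(v, o) = 28/9 (E(v, o) = 3 - 1/(-4 - 5) = 3 - 1/(-9) = 3 - 1*(-⅑) = 3 + ⅑ = 28/9)
c(F, n) = -F + F*n (c(F, n) = (-2 + 1)*F + F*n = -F + F*n)
s = -2432/3 (s = -384*(-1 + 28/9) = -384*19/9 = -128*19/3 = -2432/3 ≈ -810.67)
(17612 + 31815)*(s - 16494) = (17612 + 31815)*(-2432/3 - 16494) = 49427*(-51914/3) = -2565953278/3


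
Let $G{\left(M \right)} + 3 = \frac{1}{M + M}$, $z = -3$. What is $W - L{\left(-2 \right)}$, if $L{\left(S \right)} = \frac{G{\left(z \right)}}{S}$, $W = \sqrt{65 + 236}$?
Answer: $- \frac{19}{12} + \sqrt{301} \approx 15.766$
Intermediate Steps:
$G{\left(M \right)} = -3 + \frac{1}{2 M}$ ($G{\left(M \right)} = -3 + \frac{1}{M + M} = -3 + \frac{1}{2 M}$)
$W = \sqrt{301} \approx 17.349$
$L{\left(S \right)} = - \frac{19}{6 S}$ ($L{\left(S \right)} = \frac{-3 + \frac{1}{2 \left(-3\right)}}{S} = \frac{-3 + \frac{1}{2} \left(- \frac{1}{3}\right)}{S} = \frac{-3 - \frac{1}{6}}{S} = - \frac{19}{6 S}$)
$W - L{\left(-2 \right)} = \sqrt{301} - - \frac{19}{6 \left(-2\right)} = \sqrt{301} - \left(- \frac{19}{6}\right) \left(- \frac{1}{2}\right) = \sqrt{301} - \frac{19}{12} = - \frac{19}{12} + \sqrt{301}$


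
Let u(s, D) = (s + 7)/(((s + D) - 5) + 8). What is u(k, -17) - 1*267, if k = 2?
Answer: -1071/4 ≈ -267.75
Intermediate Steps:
u(s, D) = (7 + s)/(3 + D + s) (u(s, D) = (7 + s)/(((D + s) - 5) + 8) = (7 + s)/((-5 + D + s) + 8) = (7 + s)/(3 + D + s))
u(k, -17) - 1*267 = (7 + 2)/(3 - 17 + 2) - 1*267 = 9/(-12) - 267 = -1/12*9 - 267 = -3/4 - 267 = -1071/4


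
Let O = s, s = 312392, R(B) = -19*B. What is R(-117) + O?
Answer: 314615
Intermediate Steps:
O = 312392
R(-117) + O = -19*(-117) + 312392 = 2223 + 312392 = 314615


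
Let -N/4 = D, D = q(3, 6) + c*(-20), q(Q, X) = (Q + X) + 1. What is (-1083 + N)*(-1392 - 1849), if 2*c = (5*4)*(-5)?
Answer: 16603643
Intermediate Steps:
c = -50 (c = ((5*4)*(-5))/2 = (20*(-5))/2 = (½)*(-100) = -50)
q(Q, X) = 1 + Q + X
D = 1010 (D = (1 + 3 + 6) - 50*(-20) = 10 + 1000 = 1010)
N = -4040 (N = -4*1010 = -4040)
(-1083 + N)*(-1392 - 1849) = (-1083 - 4040)*(-1392 - 1849) = -5123*(-3241) = 16603643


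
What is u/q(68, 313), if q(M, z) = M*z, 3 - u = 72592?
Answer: -72589/21284 ≈ -3.4105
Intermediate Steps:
u = -72589 (u = 3 - 1*72592 = 3 - 72592 = -72589)
u/q(68, 313) = -72589/(68*313) = -72589/21284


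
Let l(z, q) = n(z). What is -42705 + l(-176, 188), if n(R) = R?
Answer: -42881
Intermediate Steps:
l(z, q) = z
-42705 + l(-176, 188) = -42705 - 176 = -42881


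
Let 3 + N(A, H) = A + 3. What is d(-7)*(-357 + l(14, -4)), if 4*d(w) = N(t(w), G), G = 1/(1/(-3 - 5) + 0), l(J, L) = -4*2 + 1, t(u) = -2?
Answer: 182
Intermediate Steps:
l(J, L) = -7 (l(J, L) = -8 + 1 = -7)
G = -8 (G = 1/(1/(-8) + 0) = 1/(-⅛ + 0) = 1/(-⅛) = -8)
N(A, H) = A (N(A, H) = -3 + (A + 3) = -3 + (3 + A) = A)
d(w) = -½ (d(w) = (¼)*(-2) = -½)
d(-7)*(-357 + l(14, -4)) = -(-357 - 7)/2 = -½*(-364) = 182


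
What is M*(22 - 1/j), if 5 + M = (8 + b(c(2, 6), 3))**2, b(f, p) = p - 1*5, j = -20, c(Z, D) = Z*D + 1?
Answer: 13671/20 ≈ 683.55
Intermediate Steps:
c(Z, D) = 1 + D*Z (c(Z, D) = D*Z + 1 = 1 + D*Z)
b(f, p) = -5 + p (b(f, p) = p - 5 = -5 + p)
M = 31 (M = -5 + (8 + (-5 + 3))**2 = -5 + (8 - 2)**2 = -5 + 6**2 = -5 + 36 = 31)
M*(22 - 1/j) = 31*(22 - 1/(-20)) = 31*(22 - 1*(-1/20)) = 31*(22 + 1/20) = 31*(441/20) = 13671/20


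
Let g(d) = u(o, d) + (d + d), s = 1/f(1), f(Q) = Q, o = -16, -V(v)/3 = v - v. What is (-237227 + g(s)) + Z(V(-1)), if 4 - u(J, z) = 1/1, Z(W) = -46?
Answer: -237268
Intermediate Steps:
V(v) = 0 (V(v) = -3*(v - v) = -3*0 = 0)
u(J, z) = 3 (u(J, z) = 4 - 1/1 = 4 - 1*1 = 4 - 1 = 3)
s = 1 (s = 1/1 = 1)
g(d) = 3 + 2*d (g(d) = 3 + (d + d) = 3 + 2*d)
(-237227 + g(s)) + Z(V(-1)) = (-237227 + (3 + 2*1)) - 46 = (-237227 + (3 + 2)) - 46 = (-237227 + 5) - 46 = -237222 - 46 = -237268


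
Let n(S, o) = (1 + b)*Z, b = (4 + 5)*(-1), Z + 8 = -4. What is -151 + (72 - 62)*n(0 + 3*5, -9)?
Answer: 809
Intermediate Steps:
Z = -12 (Z = -8 - 4 = -12)
b = -9 (b = 9*(-1) = -9)
n(S, o) = 96 (n(S, o) = (1 - 9)*(-12) = -8*(-12) = 96)
-151 + (72 - 62)*n(0 + 3*5, -9) = -151 + (72 - 62)*96 = -151 + 10*96 = -151 + 960 = 809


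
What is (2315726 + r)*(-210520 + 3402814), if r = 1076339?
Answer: 10828468747110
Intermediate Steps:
(2315726 + r)*(-210520 + 3402814) = (2315726 + 1076339)*(-210520 + 3402814) = 3392065*3192294 = 10828468747110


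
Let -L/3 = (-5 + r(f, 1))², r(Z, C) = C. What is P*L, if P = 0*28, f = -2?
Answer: 0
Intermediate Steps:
L = -48 (L = -3*(-5 + 1)² = -3*(-4)² = -3*16 = -48)
P = 0
P*L = 0*(-48) = 0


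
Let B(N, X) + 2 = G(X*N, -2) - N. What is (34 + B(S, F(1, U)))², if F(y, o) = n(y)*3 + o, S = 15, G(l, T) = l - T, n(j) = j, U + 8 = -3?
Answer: 10201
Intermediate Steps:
U = -11 (U = -8 - 3 = -11)
F(y, o) = o + 3*y (F(y, o) = y*3 + o = 3*y + o = o + 3*y)
B(N, X) = -N + N*X (B(N, X) = -2 + ((X*N - 1*(-2)) - N) = -2 + ((N*X + 2) - N) = -2 + ((2 + N*X) - N) = -2 + (2 - N + N*X) = -N + N*X)
(34 + B(S, F(1, U)))² = (34 + 15*(-1 + (-11 + 3*1)))² = (34 + 15*(-1 + (-11 + 3)))² = (34 + 15*(-1 - 8))² = (34 + 15*(-9))² = (34 - 135)² = (-101)² = 10201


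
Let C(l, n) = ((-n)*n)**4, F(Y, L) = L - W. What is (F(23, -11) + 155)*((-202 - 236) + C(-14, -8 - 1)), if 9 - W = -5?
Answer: 5596016790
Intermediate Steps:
W = 14 (W = 9 - 1*(-5) = 9 + 5 = 14)
F(Y, L) = -14 + L (F(Y, L) = L - 1*14 = L - 14 = -14 + L)
C(l, n) = n**8 (C(l, n) = (-n**2)**4 = n**8)
(F(23, -11) + 155)*((-202 - 236) + C(-14, -8 - 1)) = ((-14 - 11) + 155)*((-202 - 236) + (-8 - 1)**8) = (-25 + 155)*(-438 + (-9)**8) = 130*(-438 + 43046721) = 130*43046283 = 5596016790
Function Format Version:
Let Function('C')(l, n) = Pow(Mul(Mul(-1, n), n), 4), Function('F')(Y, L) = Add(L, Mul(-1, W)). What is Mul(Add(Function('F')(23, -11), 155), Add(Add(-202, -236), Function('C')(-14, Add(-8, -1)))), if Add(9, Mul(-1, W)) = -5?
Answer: 5596016790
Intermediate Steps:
W = 14 (W = Add(9, Mul(-1, -5)) = Add(9, 5) = 14)
Function('F')(Y, L) = Add(-14, L) (Function('F')(Y, L) = Add(L, Mul(-1, 14)) = Add(L, -14) = Add(-14, L))
Function('C')(l, n) = Pow(n, 8) (Function('C')(l, n) = Pow(Mul(-1, Pow(n, 2)), 4) = Pow(n, 8))
Mul(Add(Function('F')(23, -11), 155), Add(Add(-202, -236), Function('C')(-14, Add(-8, -1)))) = Mul(Add(Add(-14, -11), 155), Add(Add(-202, -236), Pow(Add(-8, -1), 8))) = Mul(Add(-25, 155), Add(-438, Pow(-9, 8))) = Mul(130, Add(-438, 43046721)) = Mul(130, 43046283) = 5596016790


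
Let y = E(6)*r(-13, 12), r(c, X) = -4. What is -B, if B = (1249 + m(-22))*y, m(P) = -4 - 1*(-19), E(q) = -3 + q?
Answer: 15168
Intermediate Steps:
y = -12 (y = (-3 + 6)*(-4) = 3*(-4) = -12)
m(P) = 15 (m(P) = -4 + 19 = 15)
B = -15168 (B = (1249 + 15)*(-12) = 1264*(-12) = -15168)
-B = -1*(-15168) = 15168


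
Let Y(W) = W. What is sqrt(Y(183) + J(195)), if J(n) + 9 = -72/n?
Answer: 3*sqrt(81510)/65 ≈ 13.177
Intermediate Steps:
J(n) = -9 - 72/n
sqrt(Y(183) + J(195)) = sqrt(183 + (-9 - 72/195)) = sqrt(183 + (-9 - 72*1/195)) = sqrt(183 + (-9 - 24/65)) = sqrt(183 - 609/65) = sqrt(11286/65) = 3*sqrt(81510)/65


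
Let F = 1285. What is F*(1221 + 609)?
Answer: 2351550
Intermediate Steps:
F*(1221 + 609) = 1285*(1221 + 609) = 1285*1830 = 2351550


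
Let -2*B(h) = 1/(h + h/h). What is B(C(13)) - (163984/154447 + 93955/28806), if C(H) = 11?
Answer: -77680664003/17796001128 ≈ -4.3651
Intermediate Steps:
B(h) = -1/(2*(1 + h)) (B(h) = -1/(2*(h + h/h)) = -1/(2*(h + 1)) = -1/(2*(1 + h)))
B(C(13)) - (163984/154447 + 93955/28806) = -1/(2 + 2*11) - (163984/154447 + 93955/28806) = -1/(2 + 22) - (163984*(1/154447) + 93955*(1/28806)) = -1/24 - (163984/154447 + 93955/28806) = -1*1/24 - 1*19234790989/4449000282 = -1/24 - 19234790989/4449000282 = -77680664003/17796001128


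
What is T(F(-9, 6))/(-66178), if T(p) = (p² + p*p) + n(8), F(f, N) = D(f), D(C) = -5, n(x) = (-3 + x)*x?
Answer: -45/33089 ≈ -0.0013600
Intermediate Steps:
n(x) = x*(-3 + x)
F(f, N) = -5
T(p) = 40 + 2*p² (T(p) = (p² + p*p) + 8*(-3 + 8) = (p² + p²) + 8*5 = 2*p² + 40 = 40 + 2*p²)
T(F(-9, 6))/(-66178) = (40 + 2*(-5)²)/(-66178) = (40 + 2*25)*(-1/66178) = (40 + 50)*(-1/66178) = 90*(-1/66178) = -45/33089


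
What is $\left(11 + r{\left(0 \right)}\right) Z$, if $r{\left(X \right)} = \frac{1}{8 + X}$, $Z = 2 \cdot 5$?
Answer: $\frac{445}{4} \approx 111.25$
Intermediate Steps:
$Z = 10$
$\left(11 + r{\left(0 \right)}\right) Z = \left(11 + \frac{1}{8 + 0}\right) 10 = \left(11 + \frac{1}{8}\right) 10 = \frac{89}{8} \cdot 10 = \frac{445}{4}$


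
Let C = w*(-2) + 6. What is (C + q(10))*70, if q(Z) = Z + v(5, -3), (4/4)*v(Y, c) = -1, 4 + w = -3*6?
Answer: 4130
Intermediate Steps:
w = -22 (w = -4 - 3*6 = -4 - 18 = -22)
C = 50 (C = -22*(-2) + 6 = 44 + 6 = 50)
v(Y, c) = -1
q(Z) = -1 + Z (q(Z) = Z - 1 = -1 + Z)
(C + q(10))*70 = (50 + (-1 + 10))*70 = (50 + 9)*70 = 59*70 = 4130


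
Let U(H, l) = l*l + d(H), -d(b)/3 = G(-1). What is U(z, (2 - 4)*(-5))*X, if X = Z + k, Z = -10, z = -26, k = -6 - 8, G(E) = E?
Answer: -2472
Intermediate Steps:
d(b) = 3 (d(b) = -3*(-1) = 3)
k = -14
X = -24 (X = -10 - 14 = -24)
U(H, l) = 3 + l² (U(H, l) = l*l + 3 = l² + 3 = 3 + l²)
U(z, (2 - 4)*(-5))*X = (3 + ((2 - 4)*(-5))²)*(-24) = (3 + (-2*(-5))²)*(-24) = (3 + 10²)*(-24) = (3 + 100)*(-24) = 103*(-24) = -2472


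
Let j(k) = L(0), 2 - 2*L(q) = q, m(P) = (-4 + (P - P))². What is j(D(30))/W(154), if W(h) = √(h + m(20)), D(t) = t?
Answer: √170/170 ≈ 0.076697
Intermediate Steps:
m(P) = 16 (m(P) = (-4 + 0)² = (-4)² = 16)
L(q) = 1 - q/2
j(k) = 1 (j(k) = 1 - ½*0 = 1 + 0 = 1)
W(h) = √(16 + h) (W(h) = √(h + 16) = √(16 + h))
j(D(30))/W(154) = 1/√(16 + 154) = 1/√170 = 1*(√170/170) = √170/170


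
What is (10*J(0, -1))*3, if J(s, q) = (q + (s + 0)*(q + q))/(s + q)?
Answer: 30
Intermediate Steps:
J(s, q) = (q + 2*q*s)/(q + s) (J(s, q) = (q + s*(2*q))/(q + s) = (q + 2*q*s)/(q + s))
(10*J(0, -1))*3 = (10*(-(1 + 2*0)/(-1 + 0)))*3 = (10*(-1*(1 + 0)/(-1)))*3 = (10*(-1*(-1)*1))*3 = (10*1)*3 = 10*3 = 30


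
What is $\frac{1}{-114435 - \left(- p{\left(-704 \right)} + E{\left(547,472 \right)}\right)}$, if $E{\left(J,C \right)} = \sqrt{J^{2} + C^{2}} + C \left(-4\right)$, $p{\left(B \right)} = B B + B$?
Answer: $\frac{382365}{146202471232} + \frac{\sqrt{521993}}{146202471232} \approx 2.6203 \cdot 10^{-6}$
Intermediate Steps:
$p{\left(B \right)} = B + B^{2}$ ($p{\left(B \right)} = B^{2} + B = B + B^{2}$)
$E{\left(J,C \right)} = \sqrt{C^{2} + J^{2}} - 4 C$
$\frac{1}{-114435 - \left(- p{\left(-704 \right)} + E{\left(547,472 \right)}\right)} = \frac{1}{-114435 - \left(-1888 + \sqrt{472^{2} + 547^{2}} + 704 \left(1 - 704\right)\right)} = \frac{1}{-114435 - \left(-496800 + \sqrt{222784 + 299209}\right)} = \frac{1}{-114435 + \left(494912 - \left(\sqrt{521993} - 1888\right)\right)} = \frac{1}{-114435 + \left(494912 - \left(-1888 + \sqrt{521993}\right)\right)} = \frac{1}{-114435 + \left(494912 + \left(1888 - \sqrt{521993}\right)\right)} = \frac{1}{-114435 + \left(496800 - \sqrt{521993}\right)} = \frac{1}{382365 - \sqrt{521993}}$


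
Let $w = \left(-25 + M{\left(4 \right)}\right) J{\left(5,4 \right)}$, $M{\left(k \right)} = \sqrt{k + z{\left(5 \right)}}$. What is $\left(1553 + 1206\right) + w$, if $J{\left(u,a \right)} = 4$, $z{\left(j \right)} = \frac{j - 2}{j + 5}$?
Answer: $2659 + \frac{2 \sqrt{430}}{5} \approx 2667.3$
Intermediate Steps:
$z{\left(j \right)} = \frac{-2 + j}{5 + j}$
$M{\left(k \right)} = \sqrt{\frac{3}{10} + k}$ ($M{\left(k \right)} = \sqrt{k + \frac{-2 + 5}{5 + 5}} = \sqrt{k + \frac{1}{10} \cdot 3} = \sqrt{k + \frac{3}{10}} = \sqrt{\frac{3}{10} + k}$)
$w = -100 + \frac{2 \sqrt{430}}{5}$ ($w = \left(-25 + \frac{\sqrt{30 + 100 \cdot 4}}{10}\right) 4 = \left(-25 + \frac{\sqrt{30 + 400}}{10}\right) 4 = \left(-25 + \frac{\sqrt{430}}{10}\right) 4 = -100 + \frac{2 \sqrt{430}}{5} \approx -91.705$)
$\left(1553 + 1206\right) + w = \left(1553 + 1206\right) - \left(100 - \frac{2 \sqrt{430}}{5}\right) = 2759 - \left(100 - \frac{2 \sqrt{430}}{5}\right) = 2659 + \frac{2 \sqrt{430}}{5}$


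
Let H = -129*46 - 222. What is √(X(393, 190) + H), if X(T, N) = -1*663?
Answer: I*√6819 ≈ 82.577*I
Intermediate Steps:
X(T, N) = -663
H = -6156 (H = -5934 - 222 = -6156)
√(X(393, 190) + H) = √(-663 - 6156) = √(-6819) = I*√6819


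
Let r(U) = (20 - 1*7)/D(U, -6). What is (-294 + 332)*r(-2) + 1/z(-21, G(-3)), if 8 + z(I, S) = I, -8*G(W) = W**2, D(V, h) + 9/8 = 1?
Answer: -114609/29 ≈ -3952.0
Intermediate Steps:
D(V, h) = -1/8 (D(V, h) = -9/8 + 1 = -1/8)
G(W) = -W**2/8
z(I, S) = -8 + I
r(U) = -104 (r(U) = (20 - 1*7)/(-1/8) = (20 - 7)*(-8) = 13*(-8) = -104)
(-294 + 332)*r(-2) + 1/z(-21, G(-3)) = (-294 + 332)*(-104) + 1/(-8 - 21) = 38*(-104) + 1/(-29) = -3952 - 1/29 = -114609/29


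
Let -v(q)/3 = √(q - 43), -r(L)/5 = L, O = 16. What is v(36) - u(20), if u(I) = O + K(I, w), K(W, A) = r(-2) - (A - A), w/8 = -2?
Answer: -26 - 3*I*√7 ≈ -26.0 - 7.9373*I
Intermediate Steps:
w = -16 (w = 8*(-2) = -16)
r(L) = -5*L
K(W, A) = 10 (K(W, A) = -5*(-2) - (A - A) = 10 - 1*0 = 10 + 0 = 10)
v(q) = -3*√(-43 + q) (v(q) = -3*√(q - 43) = -3*√(-43 + q))
u(I) = 26 (u(I) = 16 + 10 = 26)
v(36) - u(20) = -3*√(-43 + 36) - 1*26 = -3*I*√7 - 26 = -26 - 3*I*√7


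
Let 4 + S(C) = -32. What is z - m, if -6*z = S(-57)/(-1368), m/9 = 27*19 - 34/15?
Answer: -5240129/1140 ≈ -4596.6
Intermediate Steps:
S(C) = -36 (S(C) = -4 - 32 = -36)
m = 22983/5 (m = 9*(27*19 - 34/15) = 9*(513 - 34*1/15) = 9*(513 - 34/15) = 9*(7661/15) = 22983/5 ≈ 4596.6)
z = -1/228 (z = -(-6)/(-1368) = -(-6)*(-1)/1368 = -⅙*1/38 = -1/228 ≈ -0.0043860)
z - m = -1/228 - 1*22983/5 = -1/228 - 22983/5 = -5240129/1140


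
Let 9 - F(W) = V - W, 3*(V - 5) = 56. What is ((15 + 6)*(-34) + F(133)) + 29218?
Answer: 85867/3 ≈ 28622.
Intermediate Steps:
V = 71/3 (V = 5 + (⅓)*56 = 5 + 56/3 = 71/3 ≈ 23.667)
F(W) = -44/3 + W (F(W) = 9 - (71/3 - W) = 9 + (-71/3 + W) = -44/3 + W)
((15 + 6)*(-34) + F(133)) + 29218 = ((15 + 6)*(-34) + (-44/3 + 133)) + 29218 = (21*(-34) + 355/3) + 29218 = (-714 + 355/3) + 29218 = -1787/3 + 29218 = 85867/3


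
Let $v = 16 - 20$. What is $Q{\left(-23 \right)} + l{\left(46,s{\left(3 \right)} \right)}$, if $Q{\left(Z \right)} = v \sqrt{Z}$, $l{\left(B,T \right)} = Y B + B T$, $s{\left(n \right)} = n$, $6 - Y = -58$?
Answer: $3082 - 4 i \sqrt{23} \approx 3082.0 - 19.183 i$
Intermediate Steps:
$Y = 64$ ($Y = 6 - -58 = 6 + 58 = 64$)
$l{\left(B,T \right)} = 64 B + B T$
$v = -4$ ($v = 16 - 20 = -4$)
$Q{\left(Z \right)} = - 4 \sqrt{Z}$
$Q{\left(-23 \right)} + l{\left(46,s{\left(3 \right)} \right)} = - 4 \sqrt{-23} + 46 \left(64 + 3\right) = - 4 i \sqrt{23} + 46 \cdot 67 = - 4 i \sqrt{23} + 3082 = 3082 - 4 i \sqrt{23}$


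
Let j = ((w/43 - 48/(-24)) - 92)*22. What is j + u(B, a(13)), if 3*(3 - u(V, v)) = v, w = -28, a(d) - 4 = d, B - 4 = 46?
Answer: -257612/129 ≈ -1997.0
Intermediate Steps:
B = 50 (B = 4 + 46 = 50)
a(d) = 4 + d
u(V, v) = 3 - v/3
j = -85756/43 (j = ((-28/43 - 48/(-24)) - 92)*22 = ((-28*1/43 - 48*(-1/24)) - 92)*22 = ((-28/43 + 2) - 92)*22 = (58/43 - 92)*22 = -3898/43*22 = -85756/43 ≈ -1994.3)
j + u(B, a(13)) = -85756/43 + (3 - (4 + 13)/3) = -85756/43 + (3 - 1/3*17) = -85756/43 + (3 - 17/3) = -85756/43 - 8/3 = -257612/129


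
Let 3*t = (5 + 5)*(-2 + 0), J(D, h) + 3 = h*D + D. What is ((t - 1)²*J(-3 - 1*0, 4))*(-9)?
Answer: 9522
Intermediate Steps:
J(D, h) = -3 + D + D*h (J(D, h) = -3 + (h*D + D) = -3 + (D*h + D) = -3 + (D + D*h) = -3 + D + D*h)
t = -20/3 (t = ((5 + 5)*(-2 + 0))/3 = (10*(-2))/3 = (⅓)*(-20) = -20/3 ≈ -6.6667)
((t - 1)²*J(-3 - 1*0, 4))*(-9) = ((-20/3 - 1)²*(-3 + (-3 - 1*0) + (-3 - 1*0)*4))*(-9) = ((-23/3)²*(-3 + (-3 + 0) + (-3 + 0)*4))*(-9) = (529*(-3 - 3 - 3*4)/9)*(-9) = (529*(-3 - 3 - 12)/9)*(-9) = ((529/9)*(-18))*(-9) = -1058*(-9) = 9522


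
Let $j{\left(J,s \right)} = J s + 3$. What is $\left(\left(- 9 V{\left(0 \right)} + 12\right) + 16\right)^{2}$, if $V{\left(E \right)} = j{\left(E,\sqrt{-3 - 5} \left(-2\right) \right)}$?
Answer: $1$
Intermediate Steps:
$j{\left(J,s \right)} = 3 + J s$
$V{\left(E \right)} = 3 - 4 i E \sqrt{2}$ ($V{\left(E \right)} = 3 + E \sqrt{-3 - 5} \left(-2\right) = 3 + E \sqrt{-8} \left(-2\right) = 3 + E 2 i \sqrt{2} \left(-2\right) = 3 + E \left(- 4 i \sqrt{2}\right) = 3 - 4 i E \sqrt{2}$)
$\left(\left(- 9 V{\left(0 \right)} + 12\right) + 16\right)^{2} = \left(\left(- 9 \left(3 - 4 i 0 \sqrt{2}\right) + 12\right) + 16\right)^{2} = \left(\left(- 9 \left(3 + 0\right) + 12\right) + 16\right)^{2} = \left(\left(\left(-9\right) 3 + 12\right) + 16\right)^{2} = \left(\left(-27 + 12\right) + 16\right)^{2} = \left(-15 + 16\right)^{2} = 1^{2} = 1$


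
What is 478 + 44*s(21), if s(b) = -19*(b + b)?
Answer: -34634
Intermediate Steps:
s(b) = -38*b
478 + 44*s(21) = 478 + 44*(-38*21) = 478 + 44*(-798) = 478 - 35112 = -34634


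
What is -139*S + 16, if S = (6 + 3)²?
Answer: -11243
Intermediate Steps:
S = 81 (S = 9² = 81)
-139*S + 16 = -139*81 + 16 = -11259 + 16 = -11243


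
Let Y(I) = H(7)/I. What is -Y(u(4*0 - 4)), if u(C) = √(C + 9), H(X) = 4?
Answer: -4*√5/5 ≈ -1.7889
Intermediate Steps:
u(C) = √(9 + C)
Y(I) = 4/I
-Y(u(4*0 - 4)) = -4/(√(9 + (4*0 - 4))) = -4/(√(9 + (0 - 4))) = -4/(√(9 - 4)) = -4/(√5) = -4*√5/5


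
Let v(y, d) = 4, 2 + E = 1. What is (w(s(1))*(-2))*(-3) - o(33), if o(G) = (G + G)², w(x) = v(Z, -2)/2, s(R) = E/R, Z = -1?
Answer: -4344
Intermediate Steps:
E = -1 (E = -2 + 1 = -1)
s(R) = -1/R
w(x) = 2 (w(x) = 4/2 = 4*(½) = 2)
o(G) = 4*G² (o(G) = (2*G)² = 4*G²)
(w(s(1))*(-2))*(-3) - o(33) = (2*(-2))*(-3) - 4*33² = -4*(-3) - 4*1089 = 12 - 1*4356 = 12 - 4356 = -4344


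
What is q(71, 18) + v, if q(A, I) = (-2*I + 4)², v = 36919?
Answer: 37943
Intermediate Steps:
q(A, I) = (4 - 2*I)²
q(71, 18) + v = 4*(-2 + 18)² + 36919 = 4*16² + 36919 = 4*256 + 36919 = 1024 + 36919 = 37943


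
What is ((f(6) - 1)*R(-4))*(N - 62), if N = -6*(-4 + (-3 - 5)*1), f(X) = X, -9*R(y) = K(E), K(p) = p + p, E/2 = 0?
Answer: 0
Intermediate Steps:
E = 0 (E = 2*0 = 0)
K(p) = 2*p
R(y) = 0 (R(y) = -2*0/9 = -⅑*0 = 0)
N = 72 (N = -6*(-4 - 8*1) = -6*(-4 - 8) = -6*(-12) = 72)
((f(6) - 1)*R(-4))*(N - 62) = ((6 - 1)*0)*(72 - 62) = (5*0)*10 = 0*10 = 0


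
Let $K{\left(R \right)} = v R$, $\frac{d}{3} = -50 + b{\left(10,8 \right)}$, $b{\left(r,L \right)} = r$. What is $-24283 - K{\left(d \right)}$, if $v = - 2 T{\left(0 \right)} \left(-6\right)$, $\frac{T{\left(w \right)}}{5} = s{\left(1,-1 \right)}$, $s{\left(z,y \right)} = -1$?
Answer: $-31483$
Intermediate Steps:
$T{\left(w \right)} = -5$ ($T{\left(w \right)} = 5 \left(-1\right) = -5$)
$d = -120$ ($d = 3 \left(-50 + 10\right) = 3 \left(-40\right) = -120$)
$v = -60$ ($v = \left(-2\right) \left(-5\right) \left(-6\right) = 10 \left(-6\right) = -60$)
$K{\left(R \right)} = - 60 R$
$-24283 - K{\left(d \right)} = -24283 - \left(-60\right) \left(-120\right) = -24283 - 7200 = -31483$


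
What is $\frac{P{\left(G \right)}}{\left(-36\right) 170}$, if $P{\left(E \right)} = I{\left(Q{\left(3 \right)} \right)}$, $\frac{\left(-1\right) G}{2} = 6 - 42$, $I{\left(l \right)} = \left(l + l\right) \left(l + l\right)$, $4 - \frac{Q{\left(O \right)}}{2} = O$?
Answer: $- \frac{2}{765} \approx -0.0026144$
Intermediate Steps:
$Q{\left(O \right)} = 8 - 2 O$
$I{\left(l \right)} = 4 l^{2}$ ($I{\left(l \right)} = 2 l 2 l = 4 l^{2}$)
$G = 72$ ($G = - 2 \left(6 - 42\right) = \left(-2\right) \left(-36\right) = 72$)
$P{\left(E \right)} = 16$ ($P{\left(E \right)} = 4 \left(8 - 6\right)^{2} = 4 \cdot 2^{2} = 4 \cdot 4 = 16$)
$\frac{P{\left(G \right)}}{\left(-36\right) 170} = \frac{16}{\left(-36\right) 170} = \frac{16}{-6120} = 16 \left(- \frac{1}{6120}\right) = - \frac{2}{765}$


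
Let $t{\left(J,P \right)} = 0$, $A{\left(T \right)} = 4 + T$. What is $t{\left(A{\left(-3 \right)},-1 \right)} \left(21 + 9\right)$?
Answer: $0$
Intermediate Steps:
$t{\left(A{\left(-3 \right)},-1 \right)} \left(21 + 9\right) = 0 \left(21 + 9\right) = 0 \cdot 30 = 0$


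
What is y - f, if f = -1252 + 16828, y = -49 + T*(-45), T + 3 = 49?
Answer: -17695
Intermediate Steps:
T = 46 (T = -3 + 49 = 46)
y = -2119 (y = -49 + 46*(-45) = -49 - 2070 = -2119)
f = 15576
y - f = -2119 - 1*15576 = -2119 - 15576 = -17695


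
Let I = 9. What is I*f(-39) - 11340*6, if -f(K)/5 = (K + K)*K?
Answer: -204930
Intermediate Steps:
f(K) = -10*K² (f(K) = -5*(K + K)*K = -5*2*K*K = -10*K²)
I*f(-39) - 11340*6 = 9*(-10*(-39)²) - 11340*6 = 9*(-10*1521) - 1*68040 = 9*(-15210) - 68040 = -136890 - 68040 = -204930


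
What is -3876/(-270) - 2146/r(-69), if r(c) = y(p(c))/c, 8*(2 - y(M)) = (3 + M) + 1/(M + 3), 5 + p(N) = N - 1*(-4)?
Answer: 66206258/4635 ≈ 14284.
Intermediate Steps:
p(N) = -1 + N (p(N) = -5 + (N - 1*(-4)) = -5 + (N + 4) = -5 + (4 + N) = -1 + N)
y(M) = 13/8 - M/8 - 1/(8*(3 + M)) (y(M) = 2 - ((3 + M) + 1/(M + 3))/8 = 2 - ((3 + M) + 1/(3 + M))/8 = 2 - (3 + M + 1/(3 + M))/8 = 2 + (-3/8 - M/8 - 1/(8*(3 + M))) = 13/8 - M/8 - 1/(8*(3 + M)))
r(c) = (28 - (-1 + c)**2 + 10*c)/(8*c*(2 + c)) (r(c) = ((38 - (-1 + c)**2 + 10*(-1 + c))/(8*(3 + (-1 + c))))/c = ((38 - (-1 + c)**2 + (-10 + 10*c))/(8*(2 + c)))/c = ((28 - (-1 + c)**2 + 10*c)/(8*(2 + c)))/c = (28 - (-1 + c)**2 + 10*c)/(8*c*(2 + c)))
-3876/(-270) - 2146/r(-69) = -3876/(-270) - 2146*(-552*(2 - 69)/(27 - 1*(-69)**2 + 12*(-69))) = -3876*(-1/270) - 2146*36984/(27 - 1*4761 - 828) = 646/45 - 2146*36984/(27 - 4761 - 828) = 646/45 - 2146/((1/8)*(-1/69)*(-1/67)*(-5562)) = 646/45 - 2146/(-927/6164) = 646/45 - 2146*(-6164/927) = 646/45 + 13227944/927 = 66206258/4635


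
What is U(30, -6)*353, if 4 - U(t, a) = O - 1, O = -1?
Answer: 2118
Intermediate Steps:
U(t, a) = 6 (U(t, a) = 4 - (-1 - 1) = 4 - 1*(-2) = 4 + 2 = 6)
U(30, -6)*353 = 6*353 = 2118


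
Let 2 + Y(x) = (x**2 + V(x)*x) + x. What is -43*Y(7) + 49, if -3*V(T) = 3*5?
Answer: -768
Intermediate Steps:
V(T) = -5
Y(x) = -2 + x**2 - 4*x (Y(x) = -2 + ((x**2 - 5*x) + x) = -2 + (x**2 - 4*x) = -2 + x**2 - 4*x)
-43*Y(7) + 49 = -43*(-2 + 7**2 - 4*7) + 49 = -43*(-2 + 49 - 28) + 49 = -43*19 + 49 = -817 + 49 = -768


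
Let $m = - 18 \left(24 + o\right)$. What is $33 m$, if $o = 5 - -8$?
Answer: $-21978$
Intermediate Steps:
$o = 13$ ($o = 5 + 8 = 13$)
$m = -666$ ($m = - 18 \left(24 + 13\right) = \left(-18\right) 37 = -666$)
$33 m = 33 \left(-666\right) = -21978$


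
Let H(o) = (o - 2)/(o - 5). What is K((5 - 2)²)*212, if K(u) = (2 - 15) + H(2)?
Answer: -2756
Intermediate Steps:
H(o) = (-2 + o)/(-5 + o)
K(u) = -13 (K(u) = (2 - 15) + (-2 + 2)/(-5 + 2) = -13 + 0/(-3) = -13 - ⅓*0 = -13 + 0 = -13)
K((5 - 2)²)*212 = -13*212 = -2756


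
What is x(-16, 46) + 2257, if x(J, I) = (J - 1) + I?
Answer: 2286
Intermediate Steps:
x(J, I) = -1 + I + J (x(J, I) = (-1 + J) + I = -1 + I + J)
x(-16, 46) + 2257 = (-1 + 46 - 16) + 2257 = 29 + 2257 = 2286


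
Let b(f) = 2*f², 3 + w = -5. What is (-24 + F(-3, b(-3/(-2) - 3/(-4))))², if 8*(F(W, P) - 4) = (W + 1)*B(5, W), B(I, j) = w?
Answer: 324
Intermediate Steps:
w = -8 (w = -3 - 5 = -8)
B(I, j) = -8
F(W, P) = 3 - W (F(W, P) = 4 + ((W + 1)*(-8))/8 = 4 + ((1 + W)*(-8))/8 = 4 + (-8 - 8*W)/8 = 4 + (-1 - W) = 3 - W)
(-24 + F(-3, b(-3/(-2) - 3/(-4))))² = (-24 + (3 - 1*(-3)))² = (-24 + (3 + 3))² = (-24 + 6)² = (-18)² = 324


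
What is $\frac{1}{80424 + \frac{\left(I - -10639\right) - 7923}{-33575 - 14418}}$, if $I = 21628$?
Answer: $\frac{47993}{3859764688} \approx 1.2434 \cdot 10^{-5}$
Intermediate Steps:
$\frac{1}{80424 + \frac{\left(I - -10639\right) - 7923}{-33575 - 14418}} = \frac{1}{80424 + \frac{\left(21628 - -10639\right) - 7923}{-33575 - 14418}} = \frac{1}{80424 + \frac{\left(21628 + 10639\right) - 7923}{-47993}} = \frac{1}{80424 + \left(32267 - 7923\right) \left(- \frac{1}{47993}\right)} = \frac{1}{80424 + 24344 \left(- \frac{1}{47993}\right)} = \frac{1}{80424 - \frac{24344}{47993}} = \frac{1}{\frac{3859764688}{47993}} = \frac{47993}{3859764688}$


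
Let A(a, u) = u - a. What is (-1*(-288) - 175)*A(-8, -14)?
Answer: -678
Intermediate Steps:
(-1*(-288) - 175)*A(-8, -14) = (-1*(-288) - 175)*(-14 - 1*(-8)) = (288 - 175)*(-14 + 8) = 113*(-6) = -678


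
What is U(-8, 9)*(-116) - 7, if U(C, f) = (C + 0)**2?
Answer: -7431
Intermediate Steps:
U(C, f) = C**2
U(-8, 9)*(-116) - 7 = (-8)**2*(-116) - 7 = 64*(-116) - 7 = -7424 - 7 = -7431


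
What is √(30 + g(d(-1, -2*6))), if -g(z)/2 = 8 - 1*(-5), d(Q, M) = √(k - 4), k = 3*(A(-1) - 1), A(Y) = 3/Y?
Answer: 2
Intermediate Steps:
k = -12 (k = 3*(3/(-1) - 1) = 3*(3*(-1) - 1) = 3*(-3 - 1) = 3*(-4) = -12)
d(Q, M) = 4*I (d(Q, M) = √(-12 - 4) = √(-16) = 4*I)
g(z) = -26 (g(z) = -2*(8 - 1*(-5)) = -2*(8 + 5) = -2*13 = -26)
√(30 + g(d(-1, -2*6))) = √(30 - 26) = √4 = 2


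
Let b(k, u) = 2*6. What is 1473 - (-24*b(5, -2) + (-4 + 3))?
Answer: 1762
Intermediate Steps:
b(k, u) = 12
1473 - (-24*b(5, -2) + (-4 + 3)) = 1473 - (-24*12 + (-4 + 3)) = 1473 - (-288 - 1) = 1473 - 1*(-289) = 1473 + 289 = 1762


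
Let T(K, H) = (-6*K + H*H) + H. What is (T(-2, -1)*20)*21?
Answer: 5040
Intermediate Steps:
T(K, H) = H + H² - 6*K (T(K, H) = (-6*K + H²) + H = (H² - 6*K) + H = H + H² - 6*K)
(T(-2, -1)*20)*21 = ((-1 + (-1)² - 6*(-2))*20)*21 = ((-1 + 1 + 12)*20)*21 = (12*20)*21 = 240*21 = 5040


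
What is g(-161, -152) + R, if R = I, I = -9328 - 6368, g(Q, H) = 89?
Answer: -15607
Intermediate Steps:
I = -15696
R = -15696
g(-161, -152) + R = 89 - 15696 = -15607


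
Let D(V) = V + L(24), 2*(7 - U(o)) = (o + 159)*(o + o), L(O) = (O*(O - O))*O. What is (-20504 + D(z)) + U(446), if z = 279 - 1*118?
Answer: -290166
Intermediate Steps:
L(O) = 0 (L(O) = (O*0)*O = 0*O = 0)
U(o) = 7 - o*(159 + o) (U(o) = 7 - (o + 159)*(o + o)/2 = 7 - (159 + o)*2*o/2 = 7 - o*(159 + o))
z = 161 (z = 279 - 118 = 161)
D(V) = V (D(V) = V + 0 = V)
(-20504 + D(z)) + U(446) = (-20504 + 161) + (7 - 1*446**2 - 159*446) = -20343 + (7 - 1*198916 - 70914) = -20343 + (7 - 198916 - 70914) = -20343 - 269823 = -290166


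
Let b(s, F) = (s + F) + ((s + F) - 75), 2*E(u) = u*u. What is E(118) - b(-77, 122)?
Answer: 6947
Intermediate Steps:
E(u) = u²/2 (E(u) = (u*u)/2 = u²/2)
b(s, F) = -75 + 2*F + 2*s (b(s, F) = (F + s) + ((F + s) - 75) = (F + s) + (-75 + F + s) = -75 + 2*F + 2*s)
E(118) - b(-77, 122) = (½)*118² - (-75 + 2*122 + 2*(-77)) = (½)*13924 - (-75 + 244 - 154) = 6962 - 1*15 = 6962 - 15 = 6947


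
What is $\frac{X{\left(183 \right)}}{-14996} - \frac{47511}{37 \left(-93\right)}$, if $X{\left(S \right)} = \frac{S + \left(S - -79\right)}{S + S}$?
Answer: $\frac{86921434217}{6295350792} \approx 13.807$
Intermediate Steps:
$X{\left(S \right)} = \frac{79 + 2 S}{2 S}$ ($X{\left(S \right)} = \frac{S + \left(S + 79\right)}{2 S} = \left(S + \left(79 + S\right)\right) \frac{1}{2 S} = \left(79 + 2 S\right) \frac{1}{2 S} = \frac{79 + 2 S}{2 S}$)
$\frac{X{\left(183 \right)}}{-14996} - \frac{47511}{37 \left(-93\right)} = \frac{\frac{1}{183} \left(\frac{79}{2} + 183\right)}{-14996} - \frac{47511}{37 \left(-93\right)} = \frac{1}{183} \cdot \frac{445}{2} \left(- \frac{1}{14996}\right) - \frac{47511}{-3441} = \frac{445}{366} \left(- \frac{1}{14996}\right) - - \frac{15837}{1147} = - \frac{445}{5488536} + \frac{15837}{1147} = \frac{86921434217}{6295350792}$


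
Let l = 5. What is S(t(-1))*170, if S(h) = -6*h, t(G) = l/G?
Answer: 5100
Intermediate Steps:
t(G) = 5/G
S(t(-1))*170 = -30/(-1)*170 = -30*(-1)*170 = -6*(-5)*170 = 30*170 = 5100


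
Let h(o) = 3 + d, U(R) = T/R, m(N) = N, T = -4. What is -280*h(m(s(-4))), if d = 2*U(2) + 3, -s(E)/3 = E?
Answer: -560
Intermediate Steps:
s(E) = -3*E
U(R) = -4/R
d = -1 (d = 2*(-4/2) + 3 = 2*(-4*½) + 3 = 2*(-2) + 3 = -4 + 3 = -1)
h(o) = 2 (h(o) = 3 - 1 = 2)
-280*h(m(s(-4))) = -280*2 = -560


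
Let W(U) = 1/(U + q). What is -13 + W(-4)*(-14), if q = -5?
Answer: -103/9 ≈ -11.444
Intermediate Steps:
W(U) = 1/(-5 + U) (W(U) = 1/(U - 5) = 1/(-5 + U))
-13 + W(-4)*(-14) = -13 - 14/(-5 - 4) = -13 - 14/(-9) = -13 - ⅑*(-14) = -13 + 14/9 = -103/9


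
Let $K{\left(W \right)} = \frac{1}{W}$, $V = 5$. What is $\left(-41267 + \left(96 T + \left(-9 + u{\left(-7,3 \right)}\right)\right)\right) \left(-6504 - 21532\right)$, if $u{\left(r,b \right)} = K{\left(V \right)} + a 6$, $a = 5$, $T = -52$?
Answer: $\frac{6481614804}{5} \approx 1.2963 \cdot 10^{9}$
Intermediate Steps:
$u{\left(r,b \right)} = \frac{151}{5}$ ($u{\left(r,b \right)} = \frac{1}{5} + 5 \cdot 6 = \frac{1}{5} + 30 = \frac{151}{5}$)
$\left(-41267 + \left(96 T + \left(-9 + u{\left(-7,3 \right)}\right)\right)\right) \left(-6504 - 21532\right) = \left(-41267 + \left(96 \left(-52\right) + \left(-9 + \frac{151}{5}\right)\right)\right) \left(-6504 - 21532\right) = \left(-41267 + \left(-4992 + \frac{106}{5}\right)\right) \left(-28036\right) = \left(-41267 - \frac{24854}{5}\right) \left(-28036\right) = \left(- \frac{231189}{5}\right) \left(-28036\right) = \frac{6481614804}{5}$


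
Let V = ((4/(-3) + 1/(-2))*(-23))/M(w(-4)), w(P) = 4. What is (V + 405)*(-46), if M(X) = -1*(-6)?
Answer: -341159/18 ≈ -18953.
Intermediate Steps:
M(X) = 6
V = 253/36 (V = ((4/(-3) + 1/(-2))*(-23))/6 = ((4*(-1/3) + 1*(-1/2))*(-23))*(1/6) = ((-4/3 - 1/2)*(-23))*(1/6) = -11/6*(-23)*(1/6) = (253/6)*(1/6) = 253/36 ≈ 7.0278)
(V + 405)*(-46) = (253/36 + 405)*(-46) = (14833/36)*(-46) = -341159/18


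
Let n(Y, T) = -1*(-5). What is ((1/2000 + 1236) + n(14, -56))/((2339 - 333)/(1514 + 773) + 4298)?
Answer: 5676336287/19663064000 ≈ 0.28868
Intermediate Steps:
n(Y, T) = 5
((1/2000 + 1236) + n(14, -56))/((2339 - 333)/(1514 + 773) + 4298) = ((1/2000 + 1236) + 5)/((2339 - 333)/(1514 + 773) + 4298) = ((1/2000 + 1236) + 5)/(2006/2287 + 4298) = (2472001/2000 + 5)/(2006*(1/2287) + 4298) = 2482001/(2000*(2006/2287 + 4298)) = 2482001/(2000*(9831532/2287)) = (2482001/2000)*(2287/9831532) = 5676336287/19663064000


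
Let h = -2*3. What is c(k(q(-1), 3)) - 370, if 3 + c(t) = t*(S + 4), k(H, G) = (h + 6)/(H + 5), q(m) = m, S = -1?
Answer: -373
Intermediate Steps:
h = -6
k(H, G) = 0 (k(H, G) = (-6 + 6)/(H + 5) = 0/(5 + H) = 0)
c(t) = -3 + 3*t (c(t) = -3 + t*(-1 + 4) = -3 + t*3 = -3 + 3*t)
c(k(q(-1), 3)) - 370 = (-3 + 3*0) - 370 = (-3 + 0) - 370 = -3 - 370 = -373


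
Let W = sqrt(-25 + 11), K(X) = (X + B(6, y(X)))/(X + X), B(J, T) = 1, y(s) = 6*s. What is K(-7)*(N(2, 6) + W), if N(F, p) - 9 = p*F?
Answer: 9 + 3*I*sqrt(14)/7 ≈ 9.0 + 1.6036*I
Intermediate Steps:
N(F, p) = 9 + F*p (N(F, p) = 9 + p*F = 9 + F*p)
K(X) = (1 + X)/(2*X) (K(X) = (X + 1)/(X + X) = (1 + X)/((2*X)) = (1 + X)*(1/(2*X)) = (1 + X)/(2*X))
W = I*sqrt(14) (W = sqrt(-14) = I*sqrt(14) ≈ 3.7417*I)
K(-7)*(N(2, 6) + W) = ((1/2)*(1 - 7)/(-7))*((9 + 2*6) + I*sqrt(14)) = ((1/2)*(-1/7)*(-6))*((9 + 12) + I*sqrt(14)) = 3*(21 + I*sqrt(14))/7 = 9 + 3*I*sqrt(14)/7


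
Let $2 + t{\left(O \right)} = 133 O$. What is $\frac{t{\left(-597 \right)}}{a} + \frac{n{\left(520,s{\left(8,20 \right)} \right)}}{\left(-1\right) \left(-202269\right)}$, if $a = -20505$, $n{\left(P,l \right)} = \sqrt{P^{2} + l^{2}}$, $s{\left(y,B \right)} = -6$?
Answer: $\frac{79403}{20505} + \frac{2 \sqrt{67609}}{202269} \approx 3.8749$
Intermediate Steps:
$t{\left(O \right)} = -2 + 133 O$
$\frac{t{\left(-597 \right)}}{a} + \frac{n{\left(520,s{\left(8,20 \right)} \right)}}{\left(-1\right) \left(-202269\right)} = \frac{-2 + 133 \left(-597\right)}{-20505} + \frac{\sqrt{520^{2} + \left(-6\right)^{2}}}{\left(-1\right) \left(-202269\right)} = \left(-2 - 79401\right) \left(- \frac{1}{20505}\right) + \frac{\sqrt{270400 + 36}}{202269} = \left(-79403\right) \left(- \frac{1}{20505}\right) + \sqrt{270436} \cdot \frac{1}{202269} = \frac{79403}{20505} + 2 \sqrt{67609} \cdot \frac{1}{202269} = \frac{79403}{20505} + \frac{2 \sqrt{67609}}{202269}$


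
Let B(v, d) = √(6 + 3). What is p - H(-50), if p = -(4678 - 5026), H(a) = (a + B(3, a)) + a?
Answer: 445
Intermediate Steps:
B(v, d) = 3 (B(v, d) = √9 = 3)
H(a) = 3 + 2*a (H(a) = (a + 3) + a = (3 + a) + a = 3 + 2*a)
p = 348 (p = -1*(-348) = 348)
p - H(-50) = 348 - (3 + 2*(-50)) = 348 - (3 - 100) = 348 - 1*(-97) = 348 + 97 = 445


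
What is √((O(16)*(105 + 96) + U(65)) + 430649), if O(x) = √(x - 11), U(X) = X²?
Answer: √(434874 + 201*√5) ≈ 659.79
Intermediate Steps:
O(x) = √(-11 + x)
√((O(16)*(105 + 96) + U(65)) + 430649) = √((√(-11 + 16)*(105 + 96) + 65²) + 430649) = √((√5*201 + 4225) + 430649) = √((201*√5 + 4225) + 430649) = √((4225 + 201*√5) + 430649) = √(434874 + 201*√5)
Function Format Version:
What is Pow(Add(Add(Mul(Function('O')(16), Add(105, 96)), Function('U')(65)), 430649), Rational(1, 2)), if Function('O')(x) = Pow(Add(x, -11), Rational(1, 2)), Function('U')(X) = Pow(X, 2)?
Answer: Pow(Add(434874, Mul(201, Pow(5, Rational(1, 2)))), Rational(1, 2)) ≈ 659.79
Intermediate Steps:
Function('O')(x) = Pow(Add(-11, x), Rational(1, 2))
Pow(Add(Add(Mul(Function('O')(16), Add(105, 96)), Function('U')(65)), 430649), Rational(1, 2)) = Pow(Add(Add(Mul(Pow(Add(-11, 16), Rational(1, 2)), Add(105, 96)), Pow(65, 2)), 430649), Rational(1, 2)) = Pow(Add(Add(Mul(Pow(5, Rational(1, 2)), 201), 4225), 430649), Rational(1, 2)) = Pow(Add(Add(Mul(201, Pow(5, Rational(1, 2))), 4225), 430649), Rational(1, 2)) = Pow(Add(Add(4225, Mul(201, Pow(5, Rational(1, 2)))), 430649), Rational(1, 2)) = Pow(Add(434874, Mul(201, Pow(5, Rational(1, 2)))), Rational(1, 2))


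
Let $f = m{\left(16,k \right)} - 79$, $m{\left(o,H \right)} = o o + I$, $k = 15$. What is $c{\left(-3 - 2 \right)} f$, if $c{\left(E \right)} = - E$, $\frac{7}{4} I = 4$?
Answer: $\frac{6275}{7} \approx 896.43$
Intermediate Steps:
$I = \frac{16}{7}$ ($I = \frac{4}{7} \cdot 4 = \frac{16}{7} \approx 2.2857$)
$m{\left(o,H \right)} = \frac{16}{7} + o^{2}$ ($m{\left(o,H \right)} = o o + \frac{16}{7} = o^{2} + \frac{16}{7} = \frac{16}{7} + o^{2}$)
$f = \frac{1255}{7}$ ($f = \left(\frac{16}{7} + 16^{2}\right) - 79 = \left(\frac{16}{7} + 256\right) - 79 = \frac{1808}{7} - 79 = \frac{1255}{7} \approx 179.29$)
$c{\left(-3 - 2 \right)} f = - (-3 - 2) \frac{1255}{7} = \left(-1\right) \left(-5\right) \frac{1255}{7} = 5 \cdot \frac{1255}{7} = \frac{6275}{7}$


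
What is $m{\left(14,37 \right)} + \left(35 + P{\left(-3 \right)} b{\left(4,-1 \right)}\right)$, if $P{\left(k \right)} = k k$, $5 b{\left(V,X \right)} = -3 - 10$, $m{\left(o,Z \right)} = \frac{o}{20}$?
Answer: $\frac{123}{10} \approx 12.3$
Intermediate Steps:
$m{\left(o,Z \right)} = \frac{o}{20}$ ($m{\left(o,Z \right)} = o \frac{1}{20} = \frac{o}{20}$)
$b{\left(V,X \right)} = - \frac{13}{5}$ ($b{\left(V,X \right)} = \frac{-3 - 10}{5} = \frac{1}{5} \left(-13\right) = - \frac{13}{5}$)
$P{\left(k \right)} = k^{2}$
$m{\left(14,37 \right)} + \left(35 + P{\left(-3 \right)} b{\left(4,-1 \right)}\right) = \frac{1}{20} \cdot 14 + \left(35 + \left(-3\right)^{2} \left(- \frac{13}{5}\right)\right) = \frac{7}{10} + \left(35 + 9 \left(- \frac{13}{5}\right)\right) = \frac{7}{10} + \left(35 - \frac{117}{5}\right) = \frac{7}{10} + \frac{58}{5} = \frac{123}{10}$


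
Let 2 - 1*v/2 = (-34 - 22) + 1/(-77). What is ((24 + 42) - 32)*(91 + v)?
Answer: 541994/77 ≈ 7038.9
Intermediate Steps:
v = 8934/77 (v = 4 - 2*((-34 - 22) + 1/(-77)) = 4 - 2*(-56 - 1/77) = 4 - 2*(-4313/77) = 4 + 8626/77 = 8934/77 ≈ 116.03)
((24 + 42) - 32)*(91 + v) = ((24 + 42) - 32)*(91 + 8934/77) = (66 - 32)*(15941/77) = 34*(15941/77) = 541994/77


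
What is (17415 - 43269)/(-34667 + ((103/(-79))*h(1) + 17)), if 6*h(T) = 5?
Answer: 12254796/16424615 ≈ 0.74612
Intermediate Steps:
h(T) = ⅚ (h(T) = (⅙)*5 = ⅚)
(17415 - 43269)/(-34667 + ((103/(-79))*h(1) + 17)) = (17415 - 43269)/(-34667 + ((103/(-79))*(⅚) + 17)) = -25854/(-34667 + ((103*(-1/79))*(⅚) + 17)) = -25854/(-34667 + (-103/79*⅚ + 17)) = -25854/(-34667 + (-515/474 + 17)) = -25854/(-34667 + 7543/474) = -25854/(-16424615/474) = -25854*(-474/16424615) = 12254796/16424615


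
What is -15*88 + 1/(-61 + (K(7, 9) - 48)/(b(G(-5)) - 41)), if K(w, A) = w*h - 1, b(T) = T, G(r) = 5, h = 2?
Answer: -2852556/2161 ≈ -1320.0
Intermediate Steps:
K(w, A) = -1 + 2*w (K(w, A) = w*2 - 1 = 2*w - 1 = -1 + 2*w)
-15*88 + 1/(-61 + (K(7, 9) - 48)/(b(G(-5)) - 41)) = -15*88 + 1/(-61 + ((-1 + 2*7) - 48)/(5 - 41)) = -1320 + 1/(-61 + ((-1 + 14) - 48)/(-36)) = -1320 + 1/(-61 + (13 - 48)*(-1/36)) = -1320 + 1/(-61 - 35*(-1/36)) = -1320 + 1/(-61 + 35/36) = -1320 + 1/(-2161/36) = -1320 - 36/2161 = -2852556/2161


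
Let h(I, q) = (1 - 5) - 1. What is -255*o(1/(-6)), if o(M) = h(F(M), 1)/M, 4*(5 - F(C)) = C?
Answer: -7650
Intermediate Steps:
F(C) = 5 - C/4
h(I, q) = -5 (h(I, q) = -4 - 1 = -5)
o(M) = -5/M
-255*o(1/(-6)) = -(-1275)/(1/(-6)) = -(-1275)/(-⅙) = -(-1275)*(-6) = -255*30 = -7650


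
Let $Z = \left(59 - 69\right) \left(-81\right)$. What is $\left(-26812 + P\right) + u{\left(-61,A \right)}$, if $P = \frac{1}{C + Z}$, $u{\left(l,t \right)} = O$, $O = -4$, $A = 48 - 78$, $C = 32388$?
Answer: $- \frac{890237567}{33198} \approx -26816.0$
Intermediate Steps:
$A = -30$
$Z = 810$ ($Z = \left(-10\right) \left(-81\right) = 810$)
$u{\left(l,t \right)} = -4$
$P = \frac{1}{33198}$ ($P = \frac{1}{32388 + 810} = \frac{1}{33198} \approx 3.0122 \cdot 10^{-5}$)
$\left(-26812 + P\right) + u{\left(-61,A \right)} = \left(-26812 + \frac{1}{33198}\right) - 4 = - \frac{890104775}{33198} - 4 = - \frac{890237567}{33198}$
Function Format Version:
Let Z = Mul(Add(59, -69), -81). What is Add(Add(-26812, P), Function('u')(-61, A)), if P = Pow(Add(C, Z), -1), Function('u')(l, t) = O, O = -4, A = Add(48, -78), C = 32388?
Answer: Rational(-890237567, 33198) ≈ -26816.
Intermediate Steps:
A = -30
Z = 810 (Z = Mul(-10, -81) = 810)
Function('u')(l, t) = -4
P = Rational(1, 33198) (P = Pow(Add(32388, 810), -1) = Pow(33198, -1) = Rational(1, 33198) ≈ 3.0122e-5)
Add(Add(-26812, P), Function('u')(-61, A)) = Add(Add(-26812, Rational(1, 33198)), -4) = Add(Rational(-890104775, 33198), -4) = Rational(-890237567, 33198)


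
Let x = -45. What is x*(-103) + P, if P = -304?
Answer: 4331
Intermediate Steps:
x*(-103) + P = -45*(-103) - 304 = 4635 - 304 = 4331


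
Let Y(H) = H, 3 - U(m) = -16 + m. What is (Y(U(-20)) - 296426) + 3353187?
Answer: 3056800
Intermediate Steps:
U(m) = 19 - m (U(m) = 3 - (-16 + m) = 3 + (16 - m) = 19 - m)
(Y(U(-20)) - 296426) + 3353187 = ((19 - 1*(-20)) - 296426) + 3353187 = ((19 + 20) - 296426) + 3353187 = (39 - 296426) + 3353187 = -296387 + 3353187 = 3056800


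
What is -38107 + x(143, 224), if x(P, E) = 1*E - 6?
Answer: -37889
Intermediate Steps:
x(P, E) = -6 + E (x(P, E) = E - 6 = -6 + E)
-38107 + x(143, 224) = -38107 + (-6 + 224) = -38107 + 218 = -37889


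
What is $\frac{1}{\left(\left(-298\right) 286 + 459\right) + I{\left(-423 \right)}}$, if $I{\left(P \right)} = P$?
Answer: $- \frac{1}{85192} \approx -1.1738 \cdot 10^{-5}$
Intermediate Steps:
$\frac{1}{\left(\left(-298\right) 286 + 459\right) + I{\left(-423 \right)}} = \frac{1}{\left(\left(-298\right) 286 + 459\right) - 423} = \frac{1}{\left(-85228 + 459\right) - 423} = \frac{1}{-84769 - 423} = \frac{1}{-85192} = - \frac{1}{85192}$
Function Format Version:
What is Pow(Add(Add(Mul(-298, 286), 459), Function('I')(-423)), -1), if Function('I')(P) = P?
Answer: Rational(-1, 85192) ≈ -1.1738e-5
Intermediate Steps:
Pow(Add(Add(Mul(-298, 286), 459), Function('I')(-423)), -1) = Pow(Add(Add(Mul(-298, 286), 459), -423), -1) = Pow(Add(Add(-85228, 459), -423), -1) = Pow(Add(-84769, -423), -1) = Pow(-85192, -1) = Rational(-1, 85192)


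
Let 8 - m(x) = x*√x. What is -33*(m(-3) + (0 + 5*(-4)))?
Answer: 396 - 99*I*√3 ≈ 396.0 - 171.47*I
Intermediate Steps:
m(x) = 8 - x^(3/2) (m(x) = 8 - x*√x = 8 - x^(3/2))
-33*(m(-3) + (0 + 5*(-4))) = -33*((8 - (-3)^(3/2)) + (0 + 5*(-4))) = -33*((8 - (-3)*I*√3) + (0 - 20)) = -33*((8 + 3*I*√3) - 20) = -33*(-12 + 3*I*√3) = 396 - 99*I*√3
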